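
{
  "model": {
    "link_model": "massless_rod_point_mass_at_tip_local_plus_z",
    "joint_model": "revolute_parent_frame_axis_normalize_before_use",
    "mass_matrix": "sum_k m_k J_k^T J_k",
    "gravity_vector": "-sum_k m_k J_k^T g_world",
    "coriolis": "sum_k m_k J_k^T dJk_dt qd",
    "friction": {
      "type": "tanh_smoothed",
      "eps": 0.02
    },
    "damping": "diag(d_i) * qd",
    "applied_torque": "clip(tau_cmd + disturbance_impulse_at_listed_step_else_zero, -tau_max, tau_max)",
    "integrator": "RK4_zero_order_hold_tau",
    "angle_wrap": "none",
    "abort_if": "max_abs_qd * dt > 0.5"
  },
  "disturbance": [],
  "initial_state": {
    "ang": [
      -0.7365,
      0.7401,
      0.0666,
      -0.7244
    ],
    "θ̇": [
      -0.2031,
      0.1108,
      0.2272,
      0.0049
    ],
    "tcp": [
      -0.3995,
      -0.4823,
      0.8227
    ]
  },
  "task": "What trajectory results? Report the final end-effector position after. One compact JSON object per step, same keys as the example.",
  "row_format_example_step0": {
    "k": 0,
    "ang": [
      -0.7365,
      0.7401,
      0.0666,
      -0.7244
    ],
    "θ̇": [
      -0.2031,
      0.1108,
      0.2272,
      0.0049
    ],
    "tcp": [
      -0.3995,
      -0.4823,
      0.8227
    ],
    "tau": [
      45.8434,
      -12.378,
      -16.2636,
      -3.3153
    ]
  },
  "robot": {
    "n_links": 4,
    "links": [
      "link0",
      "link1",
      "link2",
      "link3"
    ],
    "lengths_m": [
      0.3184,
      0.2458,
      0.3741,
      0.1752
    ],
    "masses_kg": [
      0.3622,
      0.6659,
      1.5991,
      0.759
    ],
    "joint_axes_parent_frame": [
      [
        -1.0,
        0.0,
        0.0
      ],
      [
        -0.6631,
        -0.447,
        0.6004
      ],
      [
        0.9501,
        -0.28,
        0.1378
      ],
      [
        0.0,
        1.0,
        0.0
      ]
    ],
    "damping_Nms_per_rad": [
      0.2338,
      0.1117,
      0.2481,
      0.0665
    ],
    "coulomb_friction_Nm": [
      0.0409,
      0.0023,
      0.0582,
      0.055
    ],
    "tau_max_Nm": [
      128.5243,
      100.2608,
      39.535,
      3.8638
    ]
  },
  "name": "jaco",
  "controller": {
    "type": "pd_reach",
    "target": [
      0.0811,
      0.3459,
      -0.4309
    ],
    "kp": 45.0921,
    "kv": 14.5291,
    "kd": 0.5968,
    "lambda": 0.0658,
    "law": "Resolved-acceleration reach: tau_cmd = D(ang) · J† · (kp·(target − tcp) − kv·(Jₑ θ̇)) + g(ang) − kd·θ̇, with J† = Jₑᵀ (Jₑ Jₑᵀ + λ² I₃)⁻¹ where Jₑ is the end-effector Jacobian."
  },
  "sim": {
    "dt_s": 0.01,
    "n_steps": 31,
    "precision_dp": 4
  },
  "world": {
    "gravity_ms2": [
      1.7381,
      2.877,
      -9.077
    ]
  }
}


{"k":1,"ang":[-0.7375,0.7357,0.0641,-0.7477],"\u03b8\u0307":[0.0073,-0.9822,-0.6954,-4.6108],"tcp":[-0.3994,-0.4831,0.8194],"tau":[40.8401,-11.5041,-13.6578,-0.2182]}
{"k":2,"ang":[-0.7363,0.7224,0.055,-0.8049],"\u03b8\u0307":[0.2294,-1.654,-1.1108,-6.7759],"tcp":[-0.3982,-0.4815,0.8139],"tau":[34.5154,-8.9706,-11.4145,0.8535]}
{"k":3,"ang":[-0.7331,0.7039,0.043,-0.8776],"\u03b8\u0307":[0.4221,-2.0536,-1.2808,-7.7445],"tcp":[-0.3954,-0.4779,0.8078],"tau":[28.1859,-5.8368,-9.4746,1.0469]}
{"k":4,"ang":[-0.7281,0.6822,0.0298,-0.957],"\u03b8\u0307":[0.5667,-2.2679,-1.3463,-8.1315],"tcp":[-0.3912,-0.4729,0.8018],"tau":[22.557,-2.7128,-7.8196,0.9043]}
{"k":5,"ang":[-0.722,0.6592,0.0162,-1.0389],"\u03b8\u0307":[0.6593,-2.3476,-1.3758,-8.2379],"tcp":[-0.3857,-0.4668,0.7959],"tau":[17.8955,0.1218,-6.4376,0.6723]}
{"k":6,"ang":[-0.7152,0.6358,0.0024,-1.1212],"\u03b8\u0307":[0.7034,-2.3242,-1.4006,-8.2123],"tcp":[-0.3793,-0.4598,0.7903],"tau":[14.2371,2.586,-5.3158,0.456]}
{"k":7,"ang":[-0.7082,0.6131,-0.0118,-1.2028],"\u03b8\u0307":[0.7049,-2.2184,-1.4341,-8.1281],"tcp":[-0.3723,-0.4521,0.7847],"tau":[11.5142,4.6977,-4.4395,0.2944]}
{"k":8,"ang":[-0.7013,0.5918,-0.0263,-1.2836],"\u03b8\u0307":[0.6706,-2.0453,-1.4811,-8.0213],"tcp":[-0.365,-0.4437,0.779],"tau":[9.6198,6.5141,-3.7909,0.1959]}
{"k":9,"ang":[-0.6949,0.5725,-0.0414,-1.3632],"\u03b8\u0307":[0.6074,-1.8164,-1.5422,-7.9087],"tcp":[-0.3575,-0.4349,0.7731],"tau":[8.4352,8.1008,-3.3491,0.1556]}
{"k":10,"ang":[-0.6892,0.5557,-0.0572,-1.4417],"\u03b8\u0307":[0.5215,-1.541,-1.6165,-7.797],"tcp":[-0.35,-0.4257,0.7669],"tau":[7.8406,9.5167,-3.0904,0.1637]}
{"k":11,"ang":[-0.6845,0.5419,-0.0737,-1.519],"\u03b8\u0307":[0.4183,-1.227,-1.7025,-7.6881],"tcp":[-0.3427,-0.4162,0.7603],"tau":[7.7181,10.8079,-2.9887,0.2092]}
{"k":12,"ang":[-0.6809,0.5313,-0.0912,-1.5953],"\u03b8\u0307":[0.3029,-0.8816,-1.7986,-7.5811],"tcp":[-0.3357,-0.4064,0.7533],"tau":[7.9532,12.0064,-3.0161,0.2814]}
{"k":13,"ang":[-0.6785,0.5244,-0.1097,-1.6706],"\u03b8\u0307":[0.1793,-0.5111,-1.9039,-7.474],"tcp":[-0.3291,-0.3965,0.7458],"tau":[8.4354,13.1306,-3.1442,0.3707]}
{"k":14,"ang":[-0.6773,0.5212,-0.1293,-1.7447],"\u03b8\u0307":[0.051,-0.1212,-2.0181,-7.3643],"tcp":[-0.3228,-0.3865,0.7378],"tau":[9.0598,14.1868,-3.3457,0.4689]}
{"k":15,"ang":[-0.6774,0.522,-0.15,-1.8178],"\u03b8\u0307":[-0.0771,0.2821,-2.1369,-7.2504],"tcp":[-0.3171,-0.3763,0.7294],"tau":[9.7293,15.1748,-3.598,0.5696]}
{"k":16,"ang":[-0.6789,0.5269,-0.172,-1.8896],"\u03b8\u0307":[-0.2044,0.6941,-2.2646,-7.1288],"tcp":[-0.3119,-0.3661,0.7206],"tau":[10.3516,16.0781,-3.8745,0.666]}
{"k":17,"ang":[-0.6815,0.536,-0.1954,-1.9602],"\u03b8\u0307":[-0.33,1.1104,-2.4041,-6.9965],"tcp":[-0.3073,-0.3557,0.7113],"tau":[10.8526,16.875,-4.1563,0.7526]}
{"k":18,"ang":[-0.6855,0.5491,-0.2202,-2.0295],"\u03b8\u0307":[-0.452,1.5263,-2.5558,-6.8513],"tcp":[-0.3033,-0.3452,0.7017],"tau":[11.1736,17.5386,-4.4314,0.8251]}
{"k":19,"ang":[-0.6906,0.5665,-0.2466,-2.0972],"\u03b8\u0307":[-0.5691,1.9375,-2.7199,-6.6915],"tcp":[-0.3,-0.3346,0.6917],"tau":[11.2717,18.0356,-4.6923,0.8799]}
{"k":20,"ang":[-0.6969,0.5879,-0.2747,-2.1632],"\u03b8\u0307":[-0.6796,2.3399,-2.896,-6.5154],"tcp":[-0.2973,-0.3239,0.6813],"tau":[11.1221,18.3271,-4.9357,0.9139]}
{"k":21,"ang":[-0.7042,0.6132,-0.3047,-2.2274],"\u03b8\u0307":[-0.7822,2.7295,-3.0832,-6.322],"tcp":[-0.2954,-0.3129,0.6705],"tau":[10.7186,18.37,-5.1621,0.9248]}
{"k":22,"ang":[-0.7125,0.6424,-0.3365,-2.2895],"\u03b8\u0307":[-0.8749,3.1023,-3.2798,-6.1104],"tcp":[-0.2943,-0.3017,0.6594],"tau":[10.0744,18.1205,-5.3747,0.9109]}
{"k":23,"ang":[-0.7217,0.6752,-0.3704,-2.3495],"\u03b8\u0307":[-0.9562,3.455,-3.4833,-5.88],"tcp":[-0.2939,-0.2902,0.6478],"tau":[9.2199,17.5374,-5.5775,0.8711]}
{"k":24,"ang":[-0.7316,0.7114,-0.4064,-2.407],"\u03b8\u0307":[-1.0238,3.7842,-3.6904,-5.6305],"tcp":[-0.2943,-0.2785,0.6357],"tau":[8.1998,16.5877,-5.7734,0.805]}
{"k":25,"ang":[-0.7422,0.7508,-0.4444,-2.462],"\u03b8\u0307":[-1.0757,4.087,-3.8975,-5.3617],"tcp":[-0.2954,-0.2664,0.623],"tau":[7.067,15.253,-5.9626,0.7132]}
{"k":26,"ang":[-0.7531,0.793,-0.4845,-2.5141],"\u03b8\u0307":[-1.1093,4.3613,-4.1001,-5.0741],"tcp":[-0.2972,-0.2539,0.6097],"tau":[5.876,13.5355,-6.1406,0.5968]}
{"k":27,"ang":[-0.7643,0.8378,-0.5265,-2.5634],"\u03b8\u0307":[-1.1219,4.6055,-4.2935,-4.7684],"tcp":[-0.2995,-0.2411,0.5957],"tau":[4.6753,11.4623,-6.2978,0.4582]}
{"k":28,"ang":[-0.7756,0.8849,-0.5704,-2.6094],"\u03b8\u0307":[-1.1108,4.8189,-4.4727,-4.4461],"tcp":[-0.3023,-0.2279,0.5809],"tau":[3.5015,9.087,-6.4198,0.3005]}
{"k":29,"ang":[-0.7865,0.934,-0.616,-2.6522],"\u03b8\u0307":[-1.073,5.0018,-4.6331,-4.1097],"tcp":[-0.3056,-0.2144,0.5653],"tau":[2.3765,6.4868,-6.4894,0.1279]}
{"k":30,"ang":[-0.7969,0.9848,-0.6631,-2.6915],"\u03b8\u0307":[-1.0056,5.1553,-4.7702,-3.7625],"tcp":[-0.309,-0.2005,0.5488],"tau":[1.3076,3.7558,-6.4895,-0.055]}
{"k":31,"ang":[-0.8065,1.037,-0.7115,-2.7274],"\u03b8\u0307":[-0.9056,5.2812,-4.8806,-3.4084],"tcp":[-0.3125,-0.1863,0.5314]}
{"summary": "final tcp position (m): -0.3125 -0.1863 0.5314"}


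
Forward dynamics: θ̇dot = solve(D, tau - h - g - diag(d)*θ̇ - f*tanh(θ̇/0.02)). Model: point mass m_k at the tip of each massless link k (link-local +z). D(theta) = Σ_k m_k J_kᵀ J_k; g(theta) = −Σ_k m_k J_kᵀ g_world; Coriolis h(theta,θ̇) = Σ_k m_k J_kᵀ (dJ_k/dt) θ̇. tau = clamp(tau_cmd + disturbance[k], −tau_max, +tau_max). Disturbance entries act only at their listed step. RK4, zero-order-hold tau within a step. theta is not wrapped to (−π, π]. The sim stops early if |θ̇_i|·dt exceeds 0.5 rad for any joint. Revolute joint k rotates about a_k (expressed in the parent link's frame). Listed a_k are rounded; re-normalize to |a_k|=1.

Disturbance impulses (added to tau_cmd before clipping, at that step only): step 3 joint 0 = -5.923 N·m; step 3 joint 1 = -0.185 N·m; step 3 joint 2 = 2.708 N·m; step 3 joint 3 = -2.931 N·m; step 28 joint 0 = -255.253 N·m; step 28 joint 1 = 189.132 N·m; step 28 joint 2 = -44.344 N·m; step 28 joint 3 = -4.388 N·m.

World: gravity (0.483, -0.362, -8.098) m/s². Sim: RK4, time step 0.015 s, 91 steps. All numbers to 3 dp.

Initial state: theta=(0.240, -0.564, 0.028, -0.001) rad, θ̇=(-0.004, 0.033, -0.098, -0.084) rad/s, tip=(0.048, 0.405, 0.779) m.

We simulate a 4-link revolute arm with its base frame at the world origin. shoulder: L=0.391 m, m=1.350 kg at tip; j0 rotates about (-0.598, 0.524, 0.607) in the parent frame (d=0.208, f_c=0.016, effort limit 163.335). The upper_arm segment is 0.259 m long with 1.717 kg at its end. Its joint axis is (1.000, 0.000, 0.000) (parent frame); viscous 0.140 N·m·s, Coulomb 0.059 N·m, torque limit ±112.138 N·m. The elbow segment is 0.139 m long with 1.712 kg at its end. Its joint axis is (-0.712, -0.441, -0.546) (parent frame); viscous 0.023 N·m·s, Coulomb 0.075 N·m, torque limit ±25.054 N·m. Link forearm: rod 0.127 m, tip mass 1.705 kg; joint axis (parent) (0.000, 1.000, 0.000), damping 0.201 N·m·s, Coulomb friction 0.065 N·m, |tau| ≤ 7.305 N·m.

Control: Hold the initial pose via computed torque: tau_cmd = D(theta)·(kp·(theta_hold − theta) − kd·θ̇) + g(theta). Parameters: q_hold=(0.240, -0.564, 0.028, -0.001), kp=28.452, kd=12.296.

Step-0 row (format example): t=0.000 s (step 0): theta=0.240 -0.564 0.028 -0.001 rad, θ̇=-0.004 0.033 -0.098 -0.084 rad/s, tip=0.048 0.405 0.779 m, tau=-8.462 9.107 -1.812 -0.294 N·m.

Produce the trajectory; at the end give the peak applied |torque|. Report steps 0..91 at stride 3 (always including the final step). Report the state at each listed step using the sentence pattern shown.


t=0.045 s (step 3): theta=0.240 -0.562 0.027 -0.001 rad, θ̇=-0.006 0.016 -0.034 -0.016 rad/s, tip=0.048 0.404 0.780 m, tau=-14.648 9.190 0.811 -3.229 N·m.
t=0.090 s (step 6): theta=0.239 -0.561 0.032 -0.039 rad, θ̇=-0.028 0.034 0.183 -0.520 rad/s, tip=0.043 0.403 0.781 m, tau=-8.045 9.575 -2.338 0.048 N·m.
t=0.135 s (step 9): theta=0.238 -0.560 0.038 -0.050 rad, θ̇=-0.034 -0.010 0.086 -0.055 rad/s, tip=0.040 0.402 0.781 m, tau=-8.441 9.665 -2.234 -0.095 N·m.
t=0.180 s (step 12): theta=0.236 -0.561 0.040 -0.050 rad, θ̇=-0.017 -0.020 -0.005 0.006 rad/s, tip=0.040 0.402 0.780 m, tau=-8.693 9.698 -2.172 -0.149 N·m.
t=0.225 s (step 15): theta=0.236 -0.561 0.040 -0.049 rad, θ̇=0.000 -0.009 -0.021 0.008 rad/s, tip=0.040 0.402 0.780 m, tau=-8.850 9.726 -2.152 -0.168 N·m.
t=0.270 s (step 18): theta=0.237 -0.561 0.040 -0.048 rad, θ̇=0.009 -0.002 -0.021 0.014 rad/s, tip=0.040 0.402 0.780 m, tau=-8.946 9.750 -2.143 -0.179 N·m.
t=0.315 s (step 21): theta=0.237 -0.561 0.039 -0.047 rad, θ̇=0.012 -0.001 -0.026 0.003 rad/s, tip=0.040 0.402 0.780 m, tau=-9.006 9.767 -2.139 -0.184 N·m.
t=0.360 s (step 24): theta=0.238 -0.561 0.039 -0.046 rad, θ̇=0.012 0.001 -0.021 0.014 rad/s, tip=0.041 0.403 0.780 m, tau=-9.045 9.776 -2.135 -0.191 N·m.
t=0.405 s (step 27): theta=0.238 -0.561 0.039 -0.045 rad, θ̇=0.012 -0.000 -0.025 0.006 rad/s, tip=0.041 0.403 0.780 m, tau=-9.071 9.782 -2.131 -0.194 N·m.
t=0.450 s (step 30): theta=0.209 -0.561 0.012 -0.054 rad, θ̇=-1.089 0.080 -0.862 -0.162 rad/s, tip=0.039 0.385 0.791 m, tau=15.864 -6.956 1.675 0.441 N·m.
t=0.495 s (step 33): theta=0.175 -0.555 -0.011 -0.054 rad, θ̇=-0.487 0.144 -0.305 0.032 rad/s, tip=0.036 0.362 0.803 m, tau=6.661 -0.869 0.353 0.184 N·m.
t=0.540 s (step 36): theta=0.161 -0.549 -0.020 -0.053 rad, θ̇=-0.169 0.100 -0.075 0.017 rad/s, tip=0.035 0.352 0.809 m, tau=0.863 3.083 -0.535 0.049 N·m.
t=0.585 s (step 39): theta=0.158 -0.546 -0.020 -0.052 rad, θ̇=-0.006 0.027 -0.016 0.001 rad/s, tip=0.035 0.349 0.811 m, tau=-2.803 5.604 -1.092 -0.045 N·m.
t=0.630 s (step 42): theta=0.160 -0.546 -0.020 -0.051 rad, θ̇=0.081 -0.019 0.003 0.001 rad/s, tip=0.035 0.350 0.811 m, tau=-5.111 7.173 -1.427 -0.113 N·m.
t=0.675 s (step 45): theta=0.164 -0.547 -0.019 -0.051 rad, θ̇=0.130 -0.027 0.042 0.035 rad/s, tip=0.036 0.353 0.809 m, tau=-6.573 8.137 -1.628 -0.162 N·m.
t=0.720 s (step 48): theta=0.171 -0.549 -0.018 -0.050 rad, θ̇=0.150 -0.035 0.045 0.036 rad/s, tip=0.037 0.357 0.807 m, tau=-7.500 8.737 -1.747 -0.194 N·m.
t=0.765 s (step 51): theta=0.178 -0.551 -0.017 -0.050 rad, θ̇=0.154 -0.037 0.045 0.036 rad/s, tip=0.038 0.361 0.805 m, tau=-8.088 9.112 -1.820 -0.216 N·m.
t=0.810 s (step 54): theta=0.184 -0.553 -0.016 -0.049 rad, θ̇=0.149 -0.036 0.045 0.036 rad/s, tip=0.039 0.366 0.802 m, tau=-8.461 9.346 -1.865 -0.230 N·m.
t=0.855 s (step 57): theta=0.191 -0.554 -0.015 -0.049 rad, θ̇=0.140 -0.033 0.045 0.036 rad/s, tip=0.040 0.370 0.800 m, tau=-8.699 9.492 -1.892 -0.240 N·m.
t=0.900 s (step 60): theta=0.197 -0.556 -0.014 -0.048 rad, θ̇=0.128 -0.030 0.044 0.036 rad/s, tip=0.041 0.374 0.798 m, tau=-8.851 9.584 -1.909 -0.246 N·m.
t=0.945 s (step 63): theta=0.202 -0.558 -0.013 -0.048 rad, θ̇=0.115 -0.026 0.044 0.037 rad/s, tip=0.042 0.377 0.796 m, tau=-8.949 9.642 -1.920 -0.251 N·m.
t=0.990 s (step 66): theta=0.207 -0.559 -0.012 -0.047 rad, θ̇=0.102 -0.023 0.043 0.037 rad/s, tip=0.043 0.380 0.794 m, tau=-9.012 9.679 -1.928 -0.254 N·m.
t=1.035 s (step 69): theta=0.211 -0.560 -0.011 -0.047 rad, θ̇=0.090 -0.020 0.043 0.037 rad/s, tip=0.043 0.383 0.793 m, tau=-9.053 9.704 -1.933 -0.257 N·m.
t=1.080 s (step 72): theta=0.215 -0.562 -0.010 -0.046 rad, θ̇=0.079 -0.017 0.042 0.038 rad/s, tip=0.044 0.385 0.791 m, tau=-9.080 9.721 -1.937 -0.259 N·m.
t=1.125 s (step 75): theta=0.218 -0.563 -0.009 -0.046 rad, θ̇=0.069 -0.015 0.041 0.038 rad/s, tip=0.044 0.388 0.790 m, tau=-9.098 9.734 -1.941 -0.260 N·m.
t=1.170 s (step 78): theta=0.221 -0.564 -0.009 -0.045 rad, θ̇=0.060 -0.013 0.041 0.038 rad/s, tip=0.045 0.390 0.789 m, tau=-9.110 9.743 -1.944 -0.261 N·m.
t=1.215 s (step 81): theta=0.224 -0.565 -0.008 -0.044 rad, θ̇=0.052 -0.011 0.040 0.039 rad/s, tip=0.045 0.391 0.788 m, tau=-9.118 9.751 -1.947 -0.262 N·m.
t=1.260 s (step 84): theta=0.226 -0.565 -0.007 -0.044 rad, θ̇=0.045 -0.010 0.039 0.039 rad/s, tip=0.045 0.393 0.787 m, tau=-9.123 9.757 -1.949 -0.263 N·m.
t=1.305 s (step 87): theta=0.227 -0.566 -0.006 -0.043 rad, θ̇=0.039 -0.008 0.039 0.040 rad/s, tip=0.045 0.394 0.786 m, tau=-9.127 9.762 -1.951 -0.264 N·m.
t=1.350 s (step 90): theta=0.229 -0.567 -0.006 -0.042 rad, θ̇=0.033 -0.006 0.038 0.040 rad/s, tip=0.046 0.395 0.785 m, tau=-9.130 9.767 -1.954 -0.264 N·m.
t=1.365 s (step 91): theta=0.230 -0.567 -0.005 -0.042 rad, θ̇=0.032 -0.006 0.038 0.040 rad/s, tip=0.046 0.396 0.785 m.
max |tau| (N·m): 163.335


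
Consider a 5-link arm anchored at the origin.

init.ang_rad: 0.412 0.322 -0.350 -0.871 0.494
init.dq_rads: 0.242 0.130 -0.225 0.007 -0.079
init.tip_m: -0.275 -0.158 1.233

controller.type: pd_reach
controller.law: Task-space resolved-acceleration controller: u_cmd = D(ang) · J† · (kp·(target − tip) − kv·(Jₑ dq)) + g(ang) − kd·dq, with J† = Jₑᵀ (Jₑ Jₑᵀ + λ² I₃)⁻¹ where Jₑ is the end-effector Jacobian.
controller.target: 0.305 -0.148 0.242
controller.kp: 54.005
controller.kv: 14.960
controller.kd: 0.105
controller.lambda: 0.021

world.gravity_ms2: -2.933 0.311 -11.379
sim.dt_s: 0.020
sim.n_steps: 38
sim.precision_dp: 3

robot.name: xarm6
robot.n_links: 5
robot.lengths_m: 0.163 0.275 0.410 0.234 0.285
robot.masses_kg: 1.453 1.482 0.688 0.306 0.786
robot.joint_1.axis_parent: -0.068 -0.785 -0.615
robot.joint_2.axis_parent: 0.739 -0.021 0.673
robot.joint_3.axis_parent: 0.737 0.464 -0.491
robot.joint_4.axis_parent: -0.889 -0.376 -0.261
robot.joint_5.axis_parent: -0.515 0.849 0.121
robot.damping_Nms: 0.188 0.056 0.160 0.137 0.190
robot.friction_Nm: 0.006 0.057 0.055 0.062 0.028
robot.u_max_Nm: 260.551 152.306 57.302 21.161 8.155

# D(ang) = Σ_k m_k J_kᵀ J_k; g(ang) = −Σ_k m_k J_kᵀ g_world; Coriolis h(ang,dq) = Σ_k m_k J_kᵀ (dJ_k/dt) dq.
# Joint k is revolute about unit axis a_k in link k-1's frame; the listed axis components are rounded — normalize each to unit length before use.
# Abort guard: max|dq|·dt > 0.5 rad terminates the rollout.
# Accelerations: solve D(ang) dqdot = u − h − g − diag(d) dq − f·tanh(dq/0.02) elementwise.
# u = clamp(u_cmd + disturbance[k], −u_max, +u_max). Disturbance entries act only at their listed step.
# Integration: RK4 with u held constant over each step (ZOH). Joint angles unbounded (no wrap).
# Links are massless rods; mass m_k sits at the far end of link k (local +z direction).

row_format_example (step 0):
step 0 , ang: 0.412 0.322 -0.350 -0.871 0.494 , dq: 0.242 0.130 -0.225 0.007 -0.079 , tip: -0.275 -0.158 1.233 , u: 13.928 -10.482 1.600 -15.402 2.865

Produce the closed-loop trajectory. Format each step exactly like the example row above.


step 1 , ang: 0.431 0.319 -0.353 -0.929 0.516 , dq: 1.693 -0.449 -0.038 -5.623 2.248 , tip: -0.275 -0.156 1.222 , u: 1.394 -7.699 3.007 -10.539 1.673
step 2 , ang: 0.474 0.305 -0.349 -1.071 0.571 , dq: 2.545 -0.955 0.542 -8.540 3.244 , tip: -0.265 -0.154 1.193 , u: -12.700 -5.546 4.998 -7.454 0.792
step 3 , ang: 0.527 0.282 -0.334 -1.255 0.634 , dq: 2.833 -1.346 1.093 -9.786 3.151 , tip: -0.249 -0.153 1.151 , u: -22.884 -4.101 5.664 -4.886 0.298
step 4 , ang: 0.583 0.253 -0.310 -1.454 0.687 , dq: 2.725 -1.581 1.397 -10.108 2.277 , tip: -0.231 -0.153 1.100 , u: -28.273 -3.212 4.952 -2.569 0.226
step 5 , ang: 0.634 0.221 -0.282 -1.654 0.718 , dq: 2.406 -1.677 1.480 -9.833 0.937 , tip: -0.211 -0.153 1.045 , u: -30.020 -2.625 3.561 -0.573 0.545
step 6 , ang: 0.678 0.188 -0.253 -1.844 0.721 , dq: 2.001 -1.691 1.461 -9.122 -0.500 , tip: -0.189 -0.153 0.988 , u: -29.733 -2.139 2.183 1.037 1.136
step 7 , ang: 0.714 0.154 -0.224 -2.016 0.698 , dq: 1.575 -1.683 1.450 -8.152 -1.696 , tip: -0.166 -0.153 0.932 , u: -28.683 -1.675 1.201 2.264 1.826
step 8 , ang: 0.741 0.120 -0.195 -2.169 0.656 , dq: 1.144 -1.674 1.457 -7.088 -2.582 , tip: -0.143 -0.152 0.876 , u: -27.467 -1.304 0.605 3.144 2.509
step 9 , ang: 0.760 0.087 -0.165 -2.300 0.599 , dq: 0.718 -1.677 1.506 -6.057 -3.115 , tip: -0.120 -0.151 0.823 , u: -26.274 -1.038 0.303 3.726 3.093
step 10 , ang: 0.770 0.053 -0.134 -2.412 0.535 , dq: 0.301 -1.695 1.597 -5.128 -3.347 , tip: -0.097 -0.148 0.772 , u: -25.079 -0.875 0.165 4.056 3.535
step 11 , ang: 0.772 0.019 -0.100 -2.506 0.468 , dq: -0.104 -1.720 1.713 -4.314 -3.366 , tip: -0.076 -0.144 0.724 , u: -23.821 -0.792 0.090 4.176 3.830
step 12 , ang: 0.766 -0.016 -0.064 -2.586 0.403 , dq: -0.494 -1.742 1.836 -3.605 -3.252 , tip: -0.055 -0.139 0.681 , u: -22.471 -0.754 0.019 4.130 3.988
step 13 , ang: 0.753 -0.051 -0.026 -2.652 0.340 , dq: -0.868 -1.747 1.948 -2.982 -3.062 , tip: -0.035 -0.134 0.642 , u: -21.014 -0.729 -0.075 3.957 4.026
step 14 , ang: 0.732 -0.086 0.014 -2.706 0.281 , dq: -1.221 -1.724 2.033 -2.429 -2.834 , tip: -0.017 -0.129 0.607 , u: -19.455 -0.694 -0.201 3.695 3.966
step 15 , ang: 0.704 -0.120 0.055 -2.749 0.227 , dq: -1.551 -1.665 2.083 -1.934 -2.588 , tip: 0.001 -0.124 0.575 , u: -17.800 -0.634 -0.358 3.382 3.828
step 16 , ang: 0.670 -0.152 0.097 -2.784 0.178 , dq: -1.852 -1.561 2.092 -1.490 -2.337 , tip: 0.019 -0.119 0.548 , u: -16.060 -0.548 -0.542 3.047 3.632
step 17 , ang: 0.630 -0.182 0.139 -2.810 0.134 , dq: -2.117 -1.410 2.058 -1.093 -2.088 , tip: 0.035 -0.116 0.524 , u: -14.254 -0.441 -0.747 2.715 3.396
step 18 , ang: 0.586 -0.208 0.179 -2.828 0.095 , dq: -2.341 -1.214 1.985 -0.741 -1.848 , tip: 0.052 -0.113 0.502 , u: -12.407 -0.327 -0.965 2.403 3.135
step 19 , ang: 0.537 -0.230 0.218 -2.840 0.060 , dq: -2.516 -0.981 1.876 -0.435 -1.619 , tip: 0.069 -0.111 0.483 , u: -10.553 -0.222 -1.193 2.122 2.864
step 20 , ang: 0.486 -0.247 0.254 -2.846 0.029 , dq: -2.637 -0.720 1.741 -0.173 -1.407 , tip: 0.085 -0.110 0.466 , u: -8.728 -0.146 -1.428 1.876 2.593
step 21 , ang: 0.432 -0.259 0.287 -2.847 0.003 , dq: -2.701 -0.449 1.591 0.041 -1.212 , tip: 0.101 -0.110 0.450 , u: -6.966 -0.115 -1.666 1.670 2.331
step 22 , ang: 0.378 -0.265 0.317 -2.844 -0.020 , dq: -2.705 -0.185 1.445 0.200 -1.025 , tip: 0.117 -0.111 0.436 , u: -5.278 -0.135 -1.903 1.523 2.084
step 23 , ang: 0.325 -0.266 0.345 -2.839 -0.039 , dq: -2.658 0.064 1.296 0.325 -0.862 , tip: 0.132 -0.112 0.422 , u: -3.729 -0.217 -2.147 1.389 1.858
step 24 , ang: 0.272 -0.263 0.369 -2.832 -0.054 , dq: -2.565 0.270 1.173 0.414 -0.707 , tip: 0.147 -0.113 0.410 , u: -2.315 -0.361 -2.406 1.260 1.654
step 25 , ang: 0.222 -0.255 0.391 -2.823 -0.067 , dq: -2.437 0.453 1.044 0.478 -0.582 , tip: 0.161 -0.115 0.398 , u: -1.089 -0.547 -2.656 1.139 1.476
step 26 , ang: 0.175 -0.245 0.411 -2.813 -0.078 , dq: -2.284 0.608 0.918 0.520 -0.481 , tip: 0.175 -0.117 0.386 , u: -0.046 -0.761 -2.893 1.027 1.323
step 27 , ang: 0.131 -0.231 0.428 -2.802 -0.087 , dq: -2.114 0.732 0.801 0.543 -0.400 , tip: 0.188 -0.118 0.375 , u: 0.824 -0.989 -3.112 0.922 1.193
step 28 , ang: 0.091 -0.216 0.443 -2.791 -0.094 , dq: -1.936 0.826 0.694 0.551 -0.333 , tip: 0.200 -0.120 0.365 , u: 1.535 -1.221 -3.313 0.826 1.085
step 29 , ang: 0.054 -0.198 0.456 -2.780 -0.100 , dq: -1.755 0.892 0.600 0.546 -0.278 , tip: 0.211 -0.122 0.355 , u: 2.102 -1.446 -3.494 0.738 0.996
step 30 , ang: 0.020 -0.180 0.467 -2.769 -0.106 , dq: -1.577 0.933 0.519 0.532 -0.231 , tip: 0.221 -0.124 0.346 , u: 2.541 -1.658 -3.654 0.657 0.924
step 31 , ang: -0.009 -0.161 0.476 -2.759 -0.110 , dq: -1.405 0.954 0.450 0.511 -0.192 , tip: 0.230 -0.126 0.337 , u: 2.867 -1.853 -3.795 0.584 0.867
step 32 , ang: -0.036 -0.142 0.485 -2.749 -0.113 , dq: -1.242 0.957 0.393 0.484 -0.157 , tip: 0.239 -0.127 0.328 , u: 3.096 -2.027 -3.917 0.518 0.824
step 33 , ang: -0.059 -0.123 0.492 -2.740 -0.116 , dq: -1.090 0.946 0.345 0.455 -0.127 , tip: 0.247 -0.129 0.321 , u: 3.243 -2.180 -4.022 0.458 0.791
step 34 , ang: -0.079 -0.104 0.499 -2.731 -0.118 , dq: -0.950 0.926 0.306 0.424 -0.100 , tip: 0.254 -0.130 0.313 , u: 3.322 -2.312 -4.111 0.403 0.769
step 35 , ang: -0.097 -0.086 0.504 -2.723 -0.120 , dq: -0.821 0.898 0.274 0.393 -0.075 , tip: 0.260 -0.131 0.307 , u: 3.344 -2.424 -4.187 0.353 0.754
step 36 , ang: -0.112 -0.068 0.509 -2.715 -0.122 , dq: -0.704 0.865 0.247 0.362 -0.054 , tip: 0.265 -0.133 0.300 , u: 3.320 -2.518 -4.250 0.307 0.746
step 37 , ang: -0.125 -0.051 0.514 -2.708 -0.122 , dq: -0.599 0.830 0.224 0.331 -0.034 , tip: 0.270 -0.134 0.295 , u: 3.260 -2.596 -4.304 0.265 0.743
step 38 , ang: -0.136 -0.035 0.518 -2.702 -0.123 , dq: -0.504 0.794 0.204 0.303 -0.019 , tip: 0.275 -0.135 0.290


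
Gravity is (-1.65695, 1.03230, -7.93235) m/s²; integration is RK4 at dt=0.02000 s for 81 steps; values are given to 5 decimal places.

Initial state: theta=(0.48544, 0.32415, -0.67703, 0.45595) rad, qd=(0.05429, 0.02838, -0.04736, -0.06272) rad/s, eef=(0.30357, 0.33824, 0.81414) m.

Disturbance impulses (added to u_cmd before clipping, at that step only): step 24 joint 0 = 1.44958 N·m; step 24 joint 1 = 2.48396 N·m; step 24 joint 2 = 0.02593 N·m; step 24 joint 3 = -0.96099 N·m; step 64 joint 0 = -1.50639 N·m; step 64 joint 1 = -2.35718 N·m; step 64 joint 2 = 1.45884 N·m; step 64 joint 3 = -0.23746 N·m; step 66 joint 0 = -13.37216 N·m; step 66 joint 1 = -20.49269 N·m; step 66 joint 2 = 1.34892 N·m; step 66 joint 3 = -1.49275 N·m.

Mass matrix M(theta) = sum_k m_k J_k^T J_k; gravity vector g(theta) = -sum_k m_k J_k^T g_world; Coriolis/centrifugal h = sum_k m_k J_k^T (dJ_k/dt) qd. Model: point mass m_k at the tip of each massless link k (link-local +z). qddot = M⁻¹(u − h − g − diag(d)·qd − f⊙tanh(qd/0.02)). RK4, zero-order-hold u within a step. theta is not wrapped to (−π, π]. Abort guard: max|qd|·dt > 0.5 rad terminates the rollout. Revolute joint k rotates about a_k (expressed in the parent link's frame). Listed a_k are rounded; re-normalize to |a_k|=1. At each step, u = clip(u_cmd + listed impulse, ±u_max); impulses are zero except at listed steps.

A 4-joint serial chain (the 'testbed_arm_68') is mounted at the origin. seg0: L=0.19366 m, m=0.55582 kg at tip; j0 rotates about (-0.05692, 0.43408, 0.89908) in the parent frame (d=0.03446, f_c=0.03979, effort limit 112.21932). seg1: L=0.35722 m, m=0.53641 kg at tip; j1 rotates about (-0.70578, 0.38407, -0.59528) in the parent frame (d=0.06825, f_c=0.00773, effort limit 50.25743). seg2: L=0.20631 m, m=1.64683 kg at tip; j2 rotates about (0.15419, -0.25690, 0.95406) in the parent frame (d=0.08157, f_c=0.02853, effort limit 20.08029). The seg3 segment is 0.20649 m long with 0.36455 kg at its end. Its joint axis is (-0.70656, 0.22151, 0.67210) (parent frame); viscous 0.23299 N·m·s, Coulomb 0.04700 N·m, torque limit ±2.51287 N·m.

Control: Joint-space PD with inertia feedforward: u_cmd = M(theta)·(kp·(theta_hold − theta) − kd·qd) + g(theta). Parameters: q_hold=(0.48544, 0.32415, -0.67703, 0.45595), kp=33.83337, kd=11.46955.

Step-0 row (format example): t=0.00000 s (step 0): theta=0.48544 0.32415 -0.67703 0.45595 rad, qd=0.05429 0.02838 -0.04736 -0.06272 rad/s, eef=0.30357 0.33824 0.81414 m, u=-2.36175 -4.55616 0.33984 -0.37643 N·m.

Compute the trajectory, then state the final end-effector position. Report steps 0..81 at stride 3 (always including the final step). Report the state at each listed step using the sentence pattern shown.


t=0.06000 s (step 3): theta=0.48607 0.32618 -0.67752 0.45607 rad, qd=0.00730 0.02213 -0.00426 -0.02932 rad/s, eef=0.30398 0.33935 0.81339 m, u=-2.27270 -4.42078 0.32298 -0.36940 N·m.
t=0.12000 s (step 6): theta=0.48610 0.32702 -0.67741 0.45655 rad, qd=0.00536 0.00480 -0.00399 -0.03013 rad/s, eef=0.30410 0.33979 0.81309 m, u=-2.22370 -4.34040 0.31759 -0.36427 N·m.
t=0.18000 s (step 9): theta=0.48603 0.32713 -0.67729 0.45698 rad, qd=0.00383 -0.00316 -0.00389 -0.03105 rad/s, eef=0.30410 0.33986 0.81303 m, u=-2.19555 -4.29443 0.31466 -0.36142 N·m.
t=0.24000 s (step 12): theta=0.48591 0.32690 -0.67716 0.45736 rad, qd=0.00317 -0.00647 -0.00387 -0.03161 rad/s, eef=0.30404 0.33976 0.81308 m, u=-2.17960 -4.26843 0.31311 -0.35991 N·m.
t=0.30000 s (step 15): theta=0.48578 0.32654 -0.67703 0.45772 rad, qd=0.00299 -0.00742 -0.00389 -0.03193 rad/s, eef=0.30397 0.33960 0.81317 m, u=-2.17055 -4.25376 0.31232 -0.35916 N·m.
t=0.36000 s (step 18): theta=0.48565 0.32617 -0.67691 0.45807 rad, qd=0.00302 -0.00722 -0.00394 -0.03213 rad/s, eef=0.30390 0.33943 0.81328 m, u=-2.16543 -4.24553 0.31195 -0.35882 N·m.
t=0.42000 s (step 21): theta=0.48553 0.32582 -0.67679 0.45841 rad, qd=0.00314 -0.00651 -0.00399 -0.03229 rad/s, eef=0.30383 0.33927 0.81337 m, u=-2.16253 -4.24096 0.31178 -0.35872 N·m.
t=0.48000 s (step 24): theta=0.48541 0.32552 -0.67667 0.45874 rad, qd=0.00330 -0.00565 -0.00405 -0.03242 rad/s, eef=0.30377 0.33913 0.81344 m, u=-0.71131 -1.75448 0.33766 -1.31972 N·m.
t=0.54000 s (step 27): theta=0.48528 0.33366 -0.67453 0.39764 rad, qd=0.00616 0.05958 0.03669 -0.09479 rad/s, eef=0.30321 0.33685 0.81822 m, u=-2.40876 -4.65840 0.32046 -0.35293 N·m.
t=0.60000 s (step 30): theta=0.48537 0.33553 -0.67405 0.39842 rad, qd=0.00658 0.00955 -0.00717 0.00298 rad/s, eef=0.30344 0.33782 0.81760 m, u=-2.30240 -4.48167 0.31795 -0.34966 N·m.
t=0.66000 s (step 33): theta=0.48531 0.33571 -0.67431 0.39890 rad, qd=0.00391 -0.01157 0.00169 0.05482 rad/s, eef=0.30352 0.33792 0.81749 m, u=-2.24012 -4.37868 0.31094 -0.34701 N·m.
t=0.72000 s (step 36): theta=0.48512 0.33508 -0.67471 0.40013 rad, qd=0.00314 -0.01993 0.00080 0.06038 rad/s, eef=0.30351 0.33768 0.81753 m, u=-2.20481 -4.31981 0.30798 -0.34434 N·m.
t=0.78000 s (step 39): theta=0.48493 0.33416 -0.67510 0.40140 rad, qd=0.00291 -0.02224 0.00110 0.05994 rad/s, eef=0.30346 0.33731 0.81766 m, u=-2.18472 -4.28604 0.30640 -0.34288 N·m.
t=0.84000 s (step 42): theta=0.48473 0.33318 -0.67548 0.40263 rad, qd=0.00299 -0.02181 0.00136 0.05955 rad/s, eef=0.30339 0.33691 0.81781 m, u=-2.17345 -4.26684 0.30573 -0.34235 N·m.
t=0.90000 s (step 45): theta=0.48454 0.33227 -0.67585 0.40385 rad, qd=0.00320 -0.02017 0.00159 0.05919 rad/s, eef=0.30334 0.33655 0.81795 m, u=-2.16727 -4.25607 0.30555 -0.34234 N·m.
t=0.96000 s (step 48): theta=0.48435 0.33147 -0.67621 0.40503 rad, qd=0.00345 -0.01813 0.00181 0.05882 rad/s, eef=0.30330 0.33623 0.81805 m, u=-2.16398 -4.25012 0.30560 -0.34261 N·m.
t=1.02000 s (step 51): theta=0.48418 0.33081 -0.67656 0.40620 rad, qd=0.00370 -0.01610 0.00202 0.05845 rad/s, eef=0.30328 0.33598 0.81811 m, u=-2.16231 -4.24689 0.30576 -0.34303 N·m.
t=1.08000 s (step 54): theta=0.48402 0.33026 -0.67690 0.40734 rad, qd=0.00393 -0.01426 0.00222 0.05806 rad/s, eef=0.30327 0.33578 0.81815 m, u=-2.16153 -4.24516 0.30596 -0.34351 N·m.
t=1.14000 s (step 57): theta=0.48387 0.32981 -0.67722 0.40846 rad, qd=0.00413 -0.01269 0.00242 0.05766 rad/s, eef=0.30328 0.33563 0.81815 m, u=-2.16121 -4.24424 0.30615 -0.34400 N·m.
t=1.20000 s (step 60): theta=0.48373 0.32945 -0.67754 0.40955 rad, qd=0.00431 -0.01139 0.00262 0.05725 rad/s, eef=0.30329 0.33552 0.81813 m, u=-2.16113 -4.24374 0.30633 -0.34450 N·m.
t=1.26000 s (step 63): theta=0.48361 0.32916 -0.67784 0.41062 rad, qd=0.00446 -0.01033 0.00281 0.05683 rad/s, eef=0.30332 0.33544 0.81809 m, u=-2.16116 -4.24345 0.30648 -0.34499 N·m.
t=1.32000 s (step 66): theta=0.48351 0.32888 -0.63489 0.41156 rad, qd=-0.01341 -0.00473 1.05271 0.04350 rad/s, eef=0.29676 0.33665 0.82112 m, u=-15.20926 -24.28377 1.43817 -1.79086 N·m.
t=1.38000 s (step 69): theta=0.41917 0.32946 -0.61481 0.40611 rad, qd=-0.72280 -0.11025 -0.02123 -0.01166 rad/s, eef=0.28946 0.31694 0.83234 m, u=0.29997 -0.47896 -0.00853 -0.09516 N·m.
t=1.44000 s (step 72): theta=0.39901 0.32114 -0.61653 0.40767 rad, qd=-0.04982 -0.13730 -0.02549 0.00670 rad/s, eef=0.28657 0.30708 0.83731 m, u=-0.71028 -2.05982 0.10562 -0.20222 N·m.
t=1.50000 s (step 75): theta=0.39990 0.31696 -0.61832 0.40793 rad, qd=0.03199 0.00223 -0.03313 0.05898 rad/s, eef=0.28614 0.30543 0.83822 m, u=-1.29246 -3.02314 0.17790 -0.26904 N·m.
t=1.56000 s (step 78): theta=0.40262 0.31967 -0.62058 0.40927 rad, qd=0.05758 0.07316 -0.03482 0.05949 rad/s, eef=0.28728 0.30755 0.83677 m, u=-1.63686 -3.58724 0.21910 -0.30557 N·m.
t=1.62000 s (step 81): theta=0.40632 0.32512 -0.62277 0.41059 rad, qd=0.06383 0.09932 -0.03153 0.05907 rad/s, eef=0.28899 0.31121 0.83440 m.
final eef position (m): 0.28899 0.31121 0.83440


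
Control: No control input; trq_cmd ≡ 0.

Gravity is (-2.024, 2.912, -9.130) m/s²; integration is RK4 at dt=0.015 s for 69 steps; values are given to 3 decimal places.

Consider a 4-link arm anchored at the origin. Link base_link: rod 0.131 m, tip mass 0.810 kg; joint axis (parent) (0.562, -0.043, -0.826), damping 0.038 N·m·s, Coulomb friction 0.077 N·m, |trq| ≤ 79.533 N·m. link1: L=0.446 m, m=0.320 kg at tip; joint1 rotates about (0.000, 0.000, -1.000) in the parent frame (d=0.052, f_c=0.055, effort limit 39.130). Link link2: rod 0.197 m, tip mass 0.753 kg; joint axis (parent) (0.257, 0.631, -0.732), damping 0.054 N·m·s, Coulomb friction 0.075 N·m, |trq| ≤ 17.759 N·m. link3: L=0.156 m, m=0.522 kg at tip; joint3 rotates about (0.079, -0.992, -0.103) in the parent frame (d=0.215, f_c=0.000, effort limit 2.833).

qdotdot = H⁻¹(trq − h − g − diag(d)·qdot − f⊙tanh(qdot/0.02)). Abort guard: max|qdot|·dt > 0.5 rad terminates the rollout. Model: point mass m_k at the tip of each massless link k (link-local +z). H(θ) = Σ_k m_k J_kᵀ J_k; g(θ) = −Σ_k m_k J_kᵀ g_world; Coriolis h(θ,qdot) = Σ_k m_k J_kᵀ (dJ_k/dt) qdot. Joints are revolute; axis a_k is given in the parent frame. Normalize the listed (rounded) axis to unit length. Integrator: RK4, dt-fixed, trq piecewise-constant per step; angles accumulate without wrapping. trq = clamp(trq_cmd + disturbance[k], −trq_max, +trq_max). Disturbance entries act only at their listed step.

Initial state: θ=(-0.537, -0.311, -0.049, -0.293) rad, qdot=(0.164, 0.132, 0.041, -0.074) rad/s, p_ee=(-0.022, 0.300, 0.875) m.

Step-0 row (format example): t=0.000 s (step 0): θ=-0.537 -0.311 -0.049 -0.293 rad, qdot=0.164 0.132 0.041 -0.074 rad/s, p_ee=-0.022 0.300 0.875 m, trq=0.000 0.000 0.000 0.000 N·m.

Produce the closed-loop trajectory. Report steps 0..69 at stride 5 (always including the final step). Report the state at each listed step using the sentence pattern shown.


t=0.075 s (step 5): θ=-0.558 -0.312 -0.050 -0.321 rad, qdot=-0.719 2.774 -0.345 -0.875 rad/s, p_ee=-0.025 0.312 0.870 m, trq=0.000 0.000 0.000 0.000 N·m.
t=0.150 s (step 10): θ=-0.647 -0.282 -0.041 -0.360 rad, qdot=-1.717 1.470 0.237 -0.620 rad/s, p_ee=-0.039 0.357 0.850 m, trq=0.000 0.000 0.000 0.000 N·m.
t=0.225 s (step 15): θ=-0.817 -0.250 0.023 -0.390 rad, qdot=-2.824 0.378 1.550 -0.270 rad/s, p_ee=-0.069 0.435 0.807 m, trq=0.000 0.000 0.000 0.000 N·m.
t=0.300 s (step 20): θ=-1.073 -0.235 0.228 -0.389 rad, qdot=-4.045 0.197 4.149 0.287 rad/s, p_ee=-0.114 0.541 0.726 m, trq=0.000 0.000 0.000 0.000 N·m.
t=0.375 s (step 25): θ=-1.426 -0.250 0.688 -0.342 rad, qdot=-5.304 -1.139 8.280 0.924 rad/s, p_ee=-0.173 0.646 0.579 m, trq=0.000 0.000 0.000 0.000 N·m.
t=0.450 s (step 30): θ=-1.815 -0.547 1.423 -0.282 rad, qdot=-4.589 -7.393 10.763 0.431 rad/s, p_ee=-0.259 0.686 0.346 m, trq=0.000 0.000 0.000 0.000 N·m.
t=0.525 s (step 35): θ=-2.107 -1.358 2.303 -0.278 rad, qdot=-3.970 -12.870 12.771 -0.517 rad/s, p_ee=-0.393 0.585 0.085 m, trq=0.000 0.000 0.000 0.000 N·m.
t=0.600 s (step 40): θ=-2.548 -1.762 2.748 -0.316 rad, qdot=-7.505 2.576 -0.348 2.469 rad/s, p_ee=-0.562 0.375 -0.058 m, trq=0.000 0.000 0.000 0.000 N·m.
t=0.675 s (step 45): θ=-3.097 -1.474 2.581 -0.093 rad, qdot=-6.379 3.211 -3.990 2.189 rad/s, p_ee=-0.695 0.103 -0.100 m, trq=0.000 0.000 0.000 0.000 N·m.
t=0.750 s (step 50): θ=-3.484 -1.384 2.258 0.021 rad, qdot=-4.339 -0.204 -3.993 1.124 rad/s, p_ee=-0.721 -0.192 -0.048 m, trq=0.000 0.000 0.000 0.000 N·m.
t=0.825 s (step 55): θ=-3.798 -1.390 2.021 0.092 rad, qdot=-4.001 0.015 -2.139 0.778 rad/s, p_ee=-0.656 -0.415 0.065 m, trq=0.000 0.000 0.000 0.000 N·m.
t=0.900 s (step 60): θ=-4.074 -1.395 1.948 0.136 rad, qdot=-3.285 -0.237 0.165 0.359 rad/s, p_ee=-0.548 -0.545 0.169 m, trq=0.000 0.000 0.000 0.000 N·m.
t=0.975 s (step 65): θ=-4.281 -1.444 2.032 0.136 rad, qdot=-2.191 -1.286 2.261 -0.180 rad/s, p_ee=-0.437 -0.606 0.232 m, trq=0.000 0.000 0.000 0.000 N·m.
t=1.035 s (step 69): θ=-4.385 -1.560 2.228 0.117 rad, qdot=-1.299 -2.612 4.330 -0.479 rad/s, p_ee=-0.359 -0.621 0.249 m.


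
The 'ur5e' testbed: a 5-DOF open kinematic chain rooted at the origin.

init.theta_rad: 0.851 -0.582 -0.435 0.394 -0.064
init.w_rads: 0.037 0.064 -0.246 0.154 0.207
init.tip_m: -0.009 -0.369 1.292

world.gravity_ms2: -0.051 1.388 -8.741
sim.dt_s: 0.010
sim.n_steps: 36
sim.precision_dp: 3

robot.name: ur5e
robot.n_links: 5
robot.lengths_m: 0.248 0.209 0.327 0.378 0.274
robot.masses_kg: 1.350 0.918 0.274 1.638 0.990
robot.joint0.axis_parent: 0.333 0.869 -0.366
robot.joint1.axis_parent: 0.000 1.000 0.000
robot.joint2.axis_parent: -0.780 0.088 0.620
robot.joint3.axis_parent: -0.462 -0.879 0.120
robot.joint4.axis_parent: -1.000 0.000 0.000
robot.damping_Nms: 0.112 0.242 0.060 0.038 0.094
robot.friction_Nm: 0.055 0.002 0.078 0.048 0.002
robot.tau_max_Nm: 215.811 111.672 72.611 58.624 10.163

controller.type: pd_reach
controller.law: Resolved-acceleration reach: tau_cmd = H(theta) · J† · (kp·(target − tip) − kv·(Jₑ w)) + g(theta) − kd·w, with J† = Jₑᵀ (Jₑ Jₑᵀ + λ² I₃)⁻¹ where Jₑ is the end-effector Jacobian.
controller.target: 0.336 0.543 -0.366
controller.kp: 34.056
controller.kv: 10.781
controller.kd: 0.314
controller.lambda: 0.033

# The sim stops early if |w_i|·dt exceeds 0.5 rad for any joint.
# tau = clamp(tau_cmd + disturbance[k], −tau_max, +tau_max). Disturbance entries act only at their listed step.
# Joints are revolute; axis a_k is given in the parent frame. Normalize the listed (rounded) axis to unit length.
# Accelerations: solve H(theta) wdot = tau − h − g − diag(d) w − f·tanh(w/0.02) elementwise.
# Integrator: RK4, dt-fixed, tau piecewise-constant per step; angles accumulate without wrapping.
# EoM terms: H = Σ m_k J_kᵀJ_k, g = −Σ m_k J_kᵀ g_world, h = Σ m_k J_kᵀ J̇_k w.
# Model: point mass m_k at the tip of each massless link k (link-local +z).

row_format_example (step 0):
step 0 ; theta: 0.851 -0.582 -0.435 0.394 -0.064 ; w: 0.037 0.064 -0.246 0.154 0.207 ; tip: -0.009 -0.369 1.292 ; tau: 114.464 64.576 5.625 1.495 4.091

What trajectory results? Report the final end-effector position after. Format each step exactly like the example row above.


step 1 ; theta: 0.864 -0.587 -0.443 0.407 -0.064 ; w: 2.479 -1.085 -1.386 2.441 -0.216 ; tip: -0.008 -0.367 1.289 ; tau: 97.995 55.756 5.586 1.660 3.840
step 2 ; theta: 0.899 -0.603 -0.462 0.441 -0.068 ; w: 4.502 -2.052 -2.444 4.206 -0.630 ; tip: -0.006 -0.363 1.281 ; tau: 78.732 44.131 5.606 3.620 3.587
step 3 ; theta: 0.951 -0.627 -0.492 0.489 -0.077 ; w: 6.065 -2.782 -3.503 5.467 -1.120 ; tip: -0.003 -0.357 1.268 ; tau: 59.320 31.736 5.571 6.260 3.331
step 4 ; theta: 1.018 -0.657 -0.532 0.548 -0.091 ; w: 7.209 -3.289 -4.584 6.281 -1.723 ; tip: 0.002 -0.349 1.251 ; tau: 41.724 20.149 5.379 8.729 3.056
step 5 ; theta: 1.094 -0.692 -0.584 0.614 -0.112 ; w: 8.013 -3.615 -5.687 6.721 -2.441 ; tip: 0.009 -0.339 1.230 ; tau: 26.923 10.273 4.997 10.514 2.753
step 6 ; theta: 1.177 -0.729 -0.646 0.682 -0.140 ; w: 8.565 -3.812 -6.790 6.860 -3.265 ; tip: 0.017 -0.328 1.206 ; tau: 15.142 2.468 4.458 11.378 2.422
step 7 ; theta: 1.264 -0.767 -0.719 0.750 -0.177 ; w: 8.945 -3.927 -7.861 6.748 -4.171 ; tip: 0.027 -0.316 1.179 ; tau: 6.183 -3.238 3.830 11.272 2.077
step 8 ; theta: 1.355 -0.807 -0.803 0.816 -0.224 ; w: 9.213 -3.998 -8.848 6.419 -5.128 ; tip: 0.038 -0.303 1.150 ; tau: -0.353 -6.999 3.189 10.257 1.739
step 9 ; theta: 1.448 -0.847 -0.896 0.878 -0.280 ; w: 9.417 -4.054 -9.678 5.893 -6.095 ; tip: 0.049 -0.289 1.119 ; tau: -4.956 -9.080 2.594 8.461 1.433
step 10 ; theta: 1.543 -0.888 -0.996 0.933 -0.345 ; w: 9.586 -4.111 -10.268 5.192 -7.020 ; tip: 0.061 -0.274 1.087 ; tau: -8.162 -9.841 2.080 6.064 1.182
step 11 ; theta: 1.640 -0.929 -1.100 0.981 -0.420 ; w: 9.734 -4.173 -10.536 4.345 -7.841 ; tip: 0.074 -0.258 1.055 ; tau: -10.522 -9.722 1.656 3.285 1.001
step 12 ; theta: 1.738 -0.971 -1.205 1.020 -0.502 ; w: 9.858 -4.230 -10.437 3.405 -8.501 ; tip: 0.087 -0.240 1.021 ; tau: -12.543 -9.216 1.310 0.363 0.897
step 13 ; theta: 1.837 -1.014 -1.307 1.049 -0.589 ; w: 9.943 -4.269 -9.989 2.441 -8.956 ; tip: 0.101 -0.222 0.987 ; tau: -14.601 -8.788 1.021 -2.473 0.867
step 14 ; theta: 1.936 -1.056 -1.404 1.069 -0.680 ; w: 9.970 -4.272 -9.277 1.530 -9.193 ; tip: 0.116 -0.203 0.953 ; tau: -16.879 -8.779 0.766 -5.048 0.898
step 15 ; theta: 2.036 -1.099 -1.493 1.080 -0.772 ; w: 9.923 -4.228 -8.434 0.738 -9.226 ; tip: 0.131 -0.183 0.918 ; tau: -19.353 -9.335 0.530 -7.267 0.971
step 16 ; theta: 2.134 -1.141 -1.573 1.084 -0.864 ; w: 9.796 -4.133 -7.595 0.101 -9.089 ; tip: 0.146 -0.164 0.883 ; tau: -21.860 -10.411 0.313 -9.109 1.070
step 17 ; theta: 2.231 -1.181 -1.645 1.083 -0.953 ; w: 9.589 -3.987 -6.861 -0.374 -8.826 ; tip: 0.162 -0.144 0.848 ; tau: -24.202 -11.833 0.130 -10.612 1.182
step 18 ; theta: 2.326 -1.220 -1.710 1.077 -1.040 ; w: 9.321 -3.804 -6.274 -0.712 -8.473 ; tip: 0.178 -0.125 0.813 ; tau: -26.209 -13.396 0.002 -11.807 1.295
step 19 ; theta: 2.418 -1.257 -1.771 1.069 -1.123 ; w: 9.010 -3.597 -5.838 -0.945 -8.061 ; tip: 0.194 -0.107 0.778 ; tau: -27.791 -14.925 -0.053 -12.735 1.400
step 20 ; theta: 2.506 -1.292 -1.827 1.058 -1.201 ; w: 8.669 -3.375 -5.535 -1.104 -7.611 ; tip: 0.209 -0.090 0.743 ; tau: -28.925 -16.305 -0.022 -13.427 1.492
step 21 ; theta: 2.591 -1.325 -1.882 1.047 -1.275 ; w: 8.313 -3.149 -5.337 -1.218 -7.141 ; tip: 0.224 -0.073 0.708 ; tau: -29.633 -17.474 0.099 -13.912 1.568
step 22 ; theta: 2.672 -1.355 -1.934 1.034 -1.344 ; w: 7.952 -2.924 -5.215 -1.308 -6.663 ; tip: 0.239 -0.057 0.674 ; tau: -29.960 -18.410 0.306 -14.212 1.625
step 23 ; theta: 2.750 -1.384 -1.986 1.021 -1.408 ; w: 7.591 -2.706 -5.143 -1.390 -6.184 ; tip: 0.253 -0.042 0.640 ; tau: -29.962 -19.117 0.590 -14.347 1.663
step 24 ; theta: 2.824 -1.410 -2.037 1.006 -1.467 ; w: 7.235 -2.497 -5.100 -1.472 -5.712 ; tip: 0.267 -0.027 0.607 ; tau: -29.691 -19.608 0.941 -14.335 1.681
step 25 ; theta: 2.895 -1.434 -2.088 0.991 -1.522 ; w: 6.887 -2.298 -5.071 -1.562 -5.248 ; tip: 0.280 -0.013 0.575 ; tau: -29.198 -19.904 1.349 -14.191 1.681
step 26 ; theta: 2.962 -1.456 -2.138 0.975 -1.572 ; w: 6.549 -2.111 -5.044 -1.663 -4.798 ; tip: 0.292 0.001 0.543 ; tau: -28.527 -20.025 1.801 -13.932 1.665
step 27 ; theta: 3.026 -1.476 -2.188 0.958 -1.618 ; w: 6.222 -1.936 -5.009 -1.775 -4.361 ; tip: 0.304 0.014 0.512 ; tau: -27.715 -19.992 2.290 -13.570 1.634
step 28 ; theta: 3.087 -1.495 -2.238 0.939 -1.659 ; w: 5.905 -1.773 -4.962 -1.898 -3.941 ; tip: 0.315 0.026 0.482 ; tau: -26.793 -19.821 2.808 -13.118 1.593
step 29 ; theta: 3.144 -1.512 -2.287 0.920 -1.697 ; w: 5.598 -1.621 -4.900 -2.029 -3.538 ; tip: 0.325 0.039 0.453 ; tau: -25.787 -19.528 3.348 -12.586 1.543
step 30 ; theta: 3.199 -1.527 -2.336 0.899 -1.730 ; w: 5.301 -1.482 -4.820 -2.164 -3.152 ; tip: 0.334 0.051 0.425 ; tau: -24.719 -19.125 3.904 -11.984 1.486
step 31 ; theta: 3.250 -1.542 -2.383 0.877 -1.760 ; w: 5.014 -1.354 -4.723 -2.299 -2.785 ; tip: 0.342 0.063 0.397 ; tau: -23.605 -18.621 4.474 -11.323 1.425
step 32 ; theta: 3.299 -1.555 -2.430 0.853 -1.786 ; w: 4.736 -1.240 -4.611 -2.428 -2.438 ; tip: 0.350 0.074 0.371 ; tau: -22.461 -18.027 5.055 -10.611 1.362
step 33 ; theta: 3.345 -1.567 -2.476 0.828 -1.809 ; w: 4.467 -1.138 -4.485 -2.545 -2.110 ; tip: 0.357 0.086 0.345 ; tau: -21.299 -17.349 5.644 -9.857 1.299
step 34 ; theta: 3.389 -1.578 -2.520 0.803 -1.828 ; w: 4.207 -1.050 -4.350 -2.645 -1.802 ; tip: 0.363 0.097 0.321 ; tau: -20.131 -16.596 6.241 -9.070 1.237
step 35 ; theta: 3.429 -1.588 -2.562 0.776 -1.845 ; w: 3.956 -0.977 -4.208 -2.722 -1.516 ; tip: 0.369 0.108 0.297 ; tau: -18.967 -15.778 6.844 -8.259 1.176
step 36 ; theta: 3.468 -1.597 -2.604 0.748 -1.859 ; w: 3.715 -0.919 -4.065 -2.772 -1.251 ; tip: 0.374 0.119 0.273
final tip position (m): 0.374 0.119 0.273
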